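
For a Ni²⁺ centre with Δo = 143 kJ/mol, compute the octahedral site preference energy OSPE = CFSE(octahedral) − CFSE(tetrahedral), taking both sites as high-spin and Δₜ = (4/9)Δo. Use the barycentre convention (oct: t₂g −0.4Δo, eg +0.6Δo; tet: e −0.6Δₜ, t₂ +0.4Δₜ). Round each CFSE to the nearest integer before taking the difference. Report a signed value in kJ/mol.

Group 10 minus oxidation state +2 gives a d⁸ configuration for Ni²⁺.
In an octahedral site d⁸ (HS) is t₂g⁶ eg², giving CFSE(oct) = -1.2Δo = -172 kJ/mol.
Tetrahedral: e⁴ t₂⁴, CFSE = 4(−0.6) + 4(+0.4) = -0.8Δₜ = -0.8 × (4/9) × 143 = -51 kJ/mol.
OSPE = -172 − (-51) = -121 kJ/mol.

-121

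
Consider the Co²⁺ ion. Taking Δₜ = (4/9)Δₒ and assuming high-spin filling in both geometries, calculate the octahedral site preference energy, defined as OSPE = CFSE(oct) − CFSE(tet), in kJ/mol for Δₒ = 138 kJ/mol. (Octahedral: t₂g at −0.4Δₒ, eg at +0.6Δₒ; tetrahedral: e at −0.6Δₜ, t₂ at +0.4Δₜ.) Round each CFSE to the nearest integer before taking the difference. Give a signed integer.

Group 9 minus oxidation state +2 gives a d⁷ configuration for Co²⁺.
Octahedral (high-spin): t₂g⁵ eg², CFSE = 5(−0.4) + 2(+0.6) = -0.8Δₒ = -0.8 × 138 = -110 kJ/mol.
Tetrahedral e⁴ t₂³ gives -1.2Δₜ = -1.2 × (4/9) × 138 = -74 kJ/mol.
OSPE = -110 − (-74) = -36 kJ/mol.

-36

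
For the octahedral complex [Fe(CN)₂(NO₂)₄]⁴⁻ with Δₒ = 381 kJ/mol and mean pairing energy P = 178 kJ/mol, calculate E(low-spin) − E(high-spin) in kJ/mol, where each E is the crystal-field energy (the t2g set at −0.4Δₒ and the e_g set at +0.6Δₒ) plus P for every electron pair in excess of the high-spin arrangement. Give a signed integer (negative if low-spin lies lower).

Ligand charges: 2×(-1) from CN⁻ and 4×(-1) from NO₂⁻ sum to -6; with overall charge -4, Fe is +2.
Group 8 minus oxidation state +2 gives a d⁶ configuration for Fe²⁺.
High-spin: t2g^4 e_g^2, CFSE = -0.4Δₒ = -152 kJ/mol.
Low-spin: t2g^6 e_g^0, orbital CFSE = -2.4Δₒ = -914 kJ/mol; plus 2 excess pairs × P = +356 kJ/mol; total -558 kJ/mol.
E(LS) − E(HS) = -558 − (-152) = -406 kJ/mol.

-406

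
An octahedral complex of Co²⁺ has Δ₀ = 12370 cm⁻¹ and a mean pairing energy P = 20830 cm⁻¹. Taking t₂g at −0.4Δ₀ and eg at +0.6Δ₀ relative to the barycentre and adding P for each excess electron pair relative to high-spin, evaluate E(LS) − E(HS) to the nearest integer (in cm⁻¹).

8460

Group 9 minus oxidation state +2 gives a d⁷ configuration for Co²⁺.
In the high-spin limit (t₂g⁵ eg²) the orbital term is -0.8Δ₀ = -9896 cm⁻¹, with no excess pairing.
Low-spin: t₂g⁶ eg¹, orbital CFSE = -1.8Δ₀ = -22266 cm⁻¹; plus 1 excess pair × P = +20830 cm⁻¹; total -1436 cm⁻¹.
E(LS) − E(HS) = -1436 − (-9896) = 8460 cm⁻¹.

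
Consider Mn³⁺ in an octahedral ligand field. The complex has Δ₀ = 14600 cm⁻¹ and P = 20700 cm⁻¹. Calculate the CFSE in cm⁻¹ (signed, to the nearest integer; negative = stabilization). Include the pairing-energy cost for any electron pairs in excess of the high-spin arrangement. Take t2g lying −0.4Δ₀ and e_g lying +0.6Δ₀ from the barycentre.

-8760

Mn³⁺: group 7, so d-count = 7 − 3 = 4.
Δ₀ < P, so pairing is avoided: the ground state is high-spin.
Configuration: t2g^3 e_g^1.
Orbital CFSE = -0.6Δ₀ = -0.6 × 14600 = -8760 cm⁻¹.
High-spin has no excess pairs, so no pairing correction applies.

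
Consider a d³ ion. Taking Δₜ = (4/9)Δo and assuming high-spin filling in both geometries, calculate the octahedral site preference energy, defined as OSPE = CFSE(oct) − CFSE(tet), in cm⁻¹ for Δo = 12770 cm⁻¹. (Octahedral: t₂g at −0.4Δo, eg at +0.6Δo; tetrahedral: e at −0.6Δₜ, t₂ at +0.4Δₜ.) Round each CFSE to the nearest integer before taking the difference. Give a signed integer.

Octahedral (high-spin): t₂g³ eg⁰, CFSE = 3(−0.4) + 0(+0.6) = -1.2Δo = -1.2 × 12770 = -15324 cm⁻¹.
Tetrahedral: e² t₂¹, CFSE = 2(−0.6) + 1(+0.4) = -0.8Δₜ = -0.8 × (4/9) × 12770 = -4540 cm⁻¹.
OSPE = CFSE(oct) − CFSE(tet) = -15324 − (-4540) = -10784 cm⁻¹.

-10784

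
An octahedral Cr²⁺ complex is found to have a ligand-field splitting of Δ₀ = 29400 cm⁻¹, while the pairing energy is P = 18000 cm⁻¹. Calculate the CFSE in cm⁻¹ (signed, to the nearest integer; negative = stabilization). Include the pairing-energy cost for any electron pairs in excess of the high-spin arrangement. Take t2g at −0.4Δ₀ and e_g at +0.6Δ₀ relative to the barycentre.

-29040

Cr sits in group 6; removing 2 electrons leaves Cr²⁺ with 6 − 2 = 4 d electrons.
Here Δ₀ > P (29400 > 18000), so the low-spin state is favoured.
That gives t2g^4 e_g^0.
Orbital CFSE = -1.6Δ₀ = -1.6 × 29400 = -47040 cm⁻¹.
Excess pairs vs high-spin: 1 − 0 = 1; pairing cost = +18000 cm⁻¹.
Net CFSE = -47040 + 18000 = -29040 cm⁻¹.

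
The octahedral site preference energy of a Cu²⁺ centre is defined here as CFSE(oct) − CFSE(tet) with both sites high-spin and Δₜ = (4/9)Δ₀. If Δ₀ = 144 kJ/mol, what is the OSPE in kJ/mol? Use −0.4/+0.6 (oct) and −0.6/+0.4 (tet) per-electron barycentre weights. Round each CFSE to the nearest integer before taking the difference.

-60

Cu²⁺: group 11, so d-count = 11 − 2 = 9.
Octahedral high-spin t₂g⁶ eg³: CFSE = -0.6 × 144 = -86 kJ/mol.
Tetrahedral: e⁴ t₂⁵, CFSE = 4(−0.6) + 5(+0.4) = -0.4Δₜ = -0.4 × (4/9) × 144 = -26 kJ/mol.
OSPE = CFSE(oct) − CFSE(tet) = -86 − (-26) = -60 kJ/mol.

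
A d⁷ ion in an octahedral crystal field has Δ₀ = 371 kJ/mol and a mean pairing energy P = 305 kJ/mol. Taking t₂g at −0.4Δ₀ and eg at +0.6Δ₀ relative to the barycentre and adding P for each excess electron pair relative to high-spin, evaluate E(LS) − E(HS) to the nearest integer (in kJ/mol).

High-spin: t₂g⁵ eg², CFSE = -0.8Δ₀ = -297 kJ/mol.
Low-spin t₂g⁶ eg¹ gives -1.8Δ₀ = -668 kJ/mol, but forming 1 extra pair costs 1P = 305 kJ/mol, so E(LS) = -668 + 305 = -363 kJ/mol.
The difference is -363 − (-297) = -66 kJ/mol, so low-spin lies lower.

-66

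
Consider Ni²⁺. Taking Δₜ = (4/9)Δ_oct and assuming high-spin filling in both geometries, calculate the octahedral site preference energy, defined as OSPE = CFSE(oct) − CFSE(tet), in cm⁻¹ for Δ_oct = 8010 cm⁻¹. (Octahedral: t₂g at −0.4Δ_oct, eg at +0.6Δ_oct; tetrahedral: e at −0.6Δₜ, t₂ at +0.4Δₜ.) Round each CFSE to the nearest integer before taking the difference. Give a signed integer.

-6764

Ni²⁺: group 10, so d-count = 10 − 2 = 8.
Octahedral (high-spin): t₂g⁶ eg², CFSE = 6(−0.4) + 2(+0.6) = -1.2Δ_oct = -1.2 × 8010 = -9612 cm⁻¹.
Tetrahedral e⁴ t₂⁴ gives -0.8Δₜ = -0.8 × (4/9) × 8010 = -2848 cm⁻¹.
Subtracting, OSPE = -9612 − (-2848) = -6764 cm⁻¹.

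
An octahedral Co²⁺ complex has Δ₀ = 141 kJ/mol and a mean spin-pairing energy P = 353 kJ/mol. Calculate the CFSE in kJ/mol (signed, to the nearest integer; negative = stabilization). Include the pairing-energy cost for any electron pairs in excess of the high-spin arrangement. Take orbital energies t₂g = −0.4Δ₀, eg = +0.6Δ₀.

-113

Co is in group 9, so Co²⁺ is d⁷ (9 − 2 = 7).
Here Δ₀ < P (141 < 353), so the high-spin state is favoured.
Configuration: t₂g⁵ eg².
Orbital CFSE = -0.8Δ₀ = -0.8 × 141 = -113 kJ/mol.
High-spin has no excess pairs, so no pairing correction applies.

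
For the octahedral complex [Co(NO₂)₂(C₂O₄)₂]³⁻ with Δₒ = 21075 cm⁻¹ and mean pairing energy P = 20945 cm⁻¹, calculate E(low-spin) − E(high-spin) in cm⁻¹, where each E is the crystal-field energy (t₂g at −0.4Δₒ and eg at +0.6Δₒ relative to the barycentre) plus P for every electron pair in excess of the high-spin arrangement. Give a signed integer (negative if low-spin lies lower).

-260

Ligand charges: 2×(-1) from NO₂⁻ and 2×(-2) from C₂O₄²⁻ sum to -6; with overall charge -3, Co is +3.
Co is in group 9, so Co³⁺ is d⁶ (9 − 3 = 6).
High-spin: t₂g⁴ eg², CFSE = -0.4Δₒ = -8430 cm⁻¹.
Low-spin: t₂g⁶ eg⁰, orbital CFSE = -2.4Δₒ = -50580 cm⁻¹; plus 2 excess pairs × P = +41890 cm⁻¹; total -8690 cm⁻¹.
Thus E(LS) − E(HS) = -260 cm⁻¹.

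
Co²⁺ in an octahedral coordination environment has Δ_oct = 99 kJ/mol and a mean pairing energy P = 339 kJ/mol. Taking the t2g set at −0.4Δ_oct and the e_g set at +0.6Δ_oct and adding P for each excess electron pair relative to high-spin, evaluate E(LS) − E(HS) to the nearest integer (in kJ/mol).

240

Co²⁺: group 9, so d-count = 9 − 2 = 7.
High-spin d⁷ fills as t2g^5 e_g^2 with CFSE 5(−0.4) + 2(+0.6) = -0.8Δ_oct = -79 kJ/mol.
Low-spin t2g^6 e_g^1 gives -1.8Δ_oct = -178 kJ/mol, but forming 1 extra pair costs 1P = 339 kJ/mol, so E(LS) = -178 + 339 = 161 kJ/mol.
Thus E(LS) − E(HS) = 240 kJ/mol.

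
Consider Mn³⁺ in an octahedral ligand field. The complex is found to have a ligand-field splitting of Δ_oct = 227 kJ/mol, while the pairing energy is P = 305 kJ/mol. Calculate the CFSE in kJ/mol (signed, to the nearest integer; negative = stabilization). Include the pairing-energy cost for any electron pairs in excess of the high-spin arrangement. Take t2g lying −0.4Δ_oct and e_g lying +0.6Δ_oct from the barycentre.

Group 7 minus oxidation state +3 gives a d⁴ configuration for Mn³⁺.
Since Δ_oct = 227 kJ/mol < P = 305 kJ/mol, the complex adopts the high-spin configuration.
That gives t2g^3 e_g^1.
Orbital CFSE = -0.6Δ_oct = -0.6 × 227 = -136 kJ/mol.
High-spin has no excess pairs, so no pairing correction applies.

-136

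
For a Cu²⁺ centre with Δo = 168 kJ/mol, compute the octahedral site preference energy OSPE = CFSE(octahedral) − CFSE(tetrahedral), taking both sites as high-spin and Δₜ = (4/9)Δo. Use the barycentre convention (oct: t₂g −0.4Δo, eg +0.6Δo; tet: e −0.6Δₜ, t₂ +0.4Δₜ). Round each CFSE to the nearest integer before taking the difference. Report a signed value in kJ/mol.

Group 11 minus oxidation state +2 gives a d⁹ configuration for Cu²⁺.
In an octahedral site d⁹ (HS) is t₂g⁶ eg³, giving CFSE(oct) = -0.6Δo = -101 kJ/mol.
Tetrahedral: e⁴ t₂⁵, CFSE = 4(−0.6) + 5(+0.4) = -0.4Δₜ = -0.4 × (4/9) × 168 = -30 kJ/mol.
OSPE = CFSE(oct) − CFSE(tet) = -101 − (-30) = -71 kJ/mol.

-71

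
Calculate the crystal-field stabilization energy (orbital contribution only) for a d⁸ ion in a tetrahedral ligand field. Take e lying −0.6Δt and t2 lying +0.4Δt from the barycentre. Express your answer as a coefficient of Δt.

-0.8 Δt

Tetrahedral splitting is small, so the complex is high-spin.
Configuration: e^4 t2^4.
CFSE = 4(-0.6Δt) + 4(0.4Δt) = -2.4Δt + 1.6Δt = -0.8Δt.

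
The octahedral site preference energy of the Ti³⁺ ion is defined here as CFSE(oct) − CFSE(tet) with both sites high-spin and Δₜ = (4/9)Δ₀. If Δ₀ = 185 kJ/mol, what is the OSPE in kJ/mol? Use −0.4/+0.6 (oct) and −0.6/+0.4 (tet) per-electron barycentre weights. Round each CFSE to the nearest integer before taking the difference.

Ti³⁺: group 4, so d-count = 4 − 3 = 1.
In an octahedral site d¹ (HS) is t2g^1 e_g^0, giving CFSE(oct) = -0.4Δ₀ = -74 kJ/mol.
Tetrahedral: e^1 t2^0, CFSE = 1(−0.6) + 0(+0.4) = -0.6Δₜ = -0.6 × (4/9) × 185 = -49 kJ/mol.
OSPE = -74 − (-49) = -25 kJ/mol.

-25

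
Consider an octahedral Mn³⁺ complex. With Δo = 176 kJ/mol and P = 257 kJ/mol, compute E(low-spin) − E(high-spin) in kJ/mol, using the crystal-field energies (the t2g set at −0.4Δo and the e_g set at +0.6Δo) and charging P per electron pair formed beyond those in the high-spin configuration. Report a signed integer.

81

Mn sits in group 7; removing 3 electrons leaves Mn³⁺ with 7 − 3 = 4 d electrons.
In the high-spin limit (t2g^3 e_g^1) the orbital term is -0.6Δo = -106 kJ/mol, with no excess pairing.
Low-spin: t2g^4 e_g^0, orbital CFSE = -1.6Δo = -282 kJ/mol; plus 1 excess pair × P = +257 kJ/mol; total -25 kJ/mol.
Thus E(LS) − E(HS) = 81 kJ/mol.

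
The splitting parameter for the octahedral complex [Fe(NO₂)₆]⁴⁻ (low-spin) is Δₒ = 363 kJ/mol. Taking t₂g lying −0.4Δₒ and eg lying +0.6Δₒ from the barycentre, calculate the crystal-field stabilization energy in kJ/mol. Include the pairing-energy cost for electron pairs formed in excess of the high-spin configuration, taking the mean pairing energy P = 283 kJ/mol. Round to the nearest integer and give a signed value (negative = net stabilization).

Each NO₂⁻ contributes -1; 6 × (-1) = -6. With overall charge -4, Fe is in the +2 oxidation state.
Fe sits in group 8; removing 2 electrons leaves Fe²⁺ with 8 − 2 = 6 d electrons.
The d⁶ electrons fill as t₂g⁶ eg⁰.
The orbital stabilization is -2.4Δₒ = -2.4 × 363 = -871 kJ/mol.
High-spin d⁶ would be t₂g⁴ eg² with 1 pair; low-spin has 3, so 2 excess pairs cost +2P = +566 kJ/mol.
Combining: -871 + 566 = -305 kJ/mol.

-305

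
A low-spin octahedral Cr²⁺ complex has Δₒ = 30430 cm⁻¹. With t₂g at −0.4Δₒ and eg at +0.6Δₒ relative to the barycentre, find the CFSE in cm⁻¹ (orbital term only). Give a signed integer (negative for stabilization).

Group 6 minus oxidation state +2 gives a d⁴ configuration for Cr²⁺.
Electron filling gives t₂g⁴ eg⁰.
CFSE(orbital) = 4×(-0.4Δₒ) + 0×(0.6Δₒ) = -1.6Δₒ; with Δₒ = 30430 cm⁻¹ that is -48688 cm⁻¹.

-48688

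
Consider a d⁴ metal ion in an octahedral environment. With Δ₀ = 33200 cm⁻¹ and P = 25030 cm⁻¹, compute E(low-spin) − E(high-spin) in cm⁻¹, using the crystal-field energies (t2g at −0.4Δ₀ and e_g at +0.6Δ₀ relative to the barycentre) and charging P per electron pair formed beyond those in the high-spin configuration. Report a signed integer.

High-spin d⁴ fills as t2g^3 e_g^1 with CFSE 3(−0.4) + 1(+0.6) = -0.6Δ₀ = -19920 cm⁻¹.
Low-spin: t2g^4 e_g^0, orbital CFSE = -1.6Δ₀ = -53120 cm⁻¹; plus 1 excess pair × P = +25030 cm⁻¹; total -28090 cm⁻¹.
Thus E(LS) − E(HS) = -8170 cm⁻¹.

-8170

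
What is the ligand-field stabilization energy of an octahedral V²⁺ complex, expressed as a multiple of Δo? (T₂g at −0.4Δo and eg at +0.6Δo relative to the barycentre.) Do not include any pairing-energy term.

Group 5 minus oxidation state +2 gives a d³ configuration for V²⁺.
Configuration: t₂g³ eg⁰.
CFSE = 3(-0.4Δo) + 0(0.6Δo) = -1.2Δo + 0.0Δo = -1.2Δo.

-1.2 Δo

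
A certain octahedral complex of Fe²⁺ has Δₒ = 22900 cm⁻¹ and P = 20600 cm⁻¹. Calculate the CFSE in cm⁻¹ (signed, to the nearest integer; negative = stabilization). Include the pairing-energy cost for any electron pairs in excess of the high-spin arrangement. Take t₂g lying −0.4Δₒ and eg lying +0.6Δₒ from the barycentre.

Fe is in group 8, so Fe²⁺ is d⁶ (8 − 2 = 6).
Δₒ > P, so pairing is preferred: the ground state is low-spin.
Configuration: t₂g⁶ eg⁰.
Orbital CFSE = -2.4Δₒ = -2.4 × 22900 = -54960 cm⁻¹.
Excess pairs vs high-spin: 3 − 1 = 2; pairing cost = +41200 cm⁻¹.
Net CFSE = -54960 + 41200 = -13760 cm⁻¹.

-13760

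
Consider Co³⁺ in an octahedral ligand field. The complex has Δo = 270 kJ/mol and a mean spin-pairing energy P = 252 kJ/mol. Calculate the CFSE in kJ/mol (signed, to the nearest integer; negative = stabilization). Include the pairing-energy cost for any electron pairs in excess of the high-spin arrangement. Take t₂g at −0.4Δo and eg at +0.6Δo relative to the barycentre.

-144

Co is in group 9, so Co³⁺ is d⁶ (9 − 3 = 6).
Δo > P, so pairing is preferred: the ground state is low-spin.
Filling d⁶ accordingly: t₂g⁶ eg⁰.
Orbital CFSE = -2.4Δo = -2.4 × 270 = -648 kJ/mol.
Excess pairs vs high-spin: 3 − 1 = 2; pairing cost = +504 kJ/mol.
Net CFSE = -648 + 504 = -144 kJ/mol.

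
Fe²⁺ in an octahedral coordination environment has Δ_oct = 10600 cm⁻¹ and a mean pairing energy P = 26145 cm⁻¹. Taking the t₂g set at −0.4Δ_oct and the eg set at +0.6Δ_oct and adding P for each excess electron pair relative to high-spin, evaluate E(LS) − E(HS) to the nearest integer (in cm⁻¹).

Fe is in group 8, so Fe²⁺ is d⁶ (8 − 2 = 6).
High-spin d⁶ fills as t₂g⁴ eg² with CFSE 4(−0.4) + 2(+0.6) = -0.4Δ_oct = -4240 cm⁻¹.
Low-spin: t₂g⁶ eg⁰, orbital CFSE = -2.4Δ_oct = -25440 cm⁻¹; plus 2 excess pairs × P = +52290 cm⁻¹; total 26850 cm⁻¹.
E(LS) − E(HS) = 26850 − (-4240) = 31090 cm⁻¹.

31090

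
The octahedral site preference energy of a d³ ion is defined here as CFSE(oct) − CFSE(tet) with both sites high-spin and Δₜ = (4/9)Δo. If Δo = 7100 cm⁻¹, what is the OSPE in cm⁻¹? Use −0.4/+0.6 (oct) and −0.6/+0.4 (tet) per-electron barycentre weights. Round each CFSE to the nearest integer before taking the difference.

-5996

Octahedral (high-spin): t₂g³ eg⁰, CFSE = 3(−0.4) + 0(+0.6) = -1.2Δo = -1.2 × 7100 = -8520 cm⁻¹.
Tetrahedral e² t₂¹ gives -0.8Δₜ = -0.8 × (4/9) × 7100 = -2524 cm⁻¹.
OSPE = -8520 − (-2524) = -5996 cm⁻¹.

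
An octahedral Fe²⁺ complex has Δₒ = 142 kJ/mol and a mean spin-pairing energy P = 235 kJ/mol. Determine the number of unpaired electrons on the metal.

Fe is in group 8, so Fe²⁺ is d⁶ (8 − 2 = 6).
Δₒ < P, so pairing is avoided: the ground state is high-spin.
Filling d⁶ accordingly: t2g^4 e_g^2.
Unpaired electrons: 4.

4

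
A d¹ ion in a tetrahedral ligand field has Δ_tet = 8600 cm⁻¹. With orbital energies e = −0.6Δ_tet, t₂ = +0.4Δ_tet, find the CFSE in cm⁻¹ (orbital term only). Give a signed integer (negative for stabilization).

-5160

Tetrahedral splitting is small, so the complex is high-spin.
The d¹ electrons fill as e¹ t₂⁰.
CFSE(orbital) = 1×(-0.6Δ_tet) + 0×(0.4Δ_tet) = -0.6Δ_tet; with Δ_tet = 8600 cm⁻¹ that is -5160 cm⁻¹.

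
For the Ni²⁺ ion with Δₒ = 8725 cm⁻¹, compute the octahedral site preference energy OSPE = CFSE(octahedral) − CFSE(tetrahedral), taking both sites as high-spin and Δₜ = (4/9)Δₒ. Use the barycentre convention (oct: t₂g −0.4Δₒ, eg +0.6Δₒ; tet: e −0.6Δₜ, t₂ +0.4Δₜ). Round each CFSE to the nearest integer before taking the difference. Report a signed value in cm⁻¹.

Ni sits in group 10; removing 2 electrons leaves Ni²⁺ with 10 − 2 = 8 d electrons.
Octahedral high-spin t₂g⁶ eg²: CFSE = -1.2 × 8725 = -10470 cm⁻¹.
In a tetrahedral site the filling is e⁴ t₂⁴: CFSE(tet) = -0.8Δₜ = -0.8 × (4/9)(8725) = -3102 cm⁻¹.
OSPE = CFSE(oct) − CFSE(tet) = -10470 − (-3102) = -7368 cm⁻¹.

-7368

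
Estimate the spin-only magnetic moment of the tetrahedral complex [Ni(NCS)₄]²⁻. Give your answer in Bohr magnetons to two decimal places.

2.83 Bohr magnetons

Each NCS⁻ contributes -1; 4 × (-1) = -4. With overall charge -2, Ni is in the +2 oxidation state.
Group 10 minus oxidation state +2 gives a d⁸ configuration for Ni²⁺.
With tetrahedral geometry the complex is necessarily high-spin.
Configuration: e⁴ t₂⁴ → 2 unpaired electrons.
μ(spin-only) = √[2(2+2)] = √8 ≈ 2.83 Bohr magnetons.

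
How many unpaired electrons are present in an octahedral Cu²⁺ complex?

Group 11 minus oxidation state +2 gives a d⁹ configuration for Cu²⁺.
Configuration: t2g^6 e_g^3, giving 1 unpaired electron.

1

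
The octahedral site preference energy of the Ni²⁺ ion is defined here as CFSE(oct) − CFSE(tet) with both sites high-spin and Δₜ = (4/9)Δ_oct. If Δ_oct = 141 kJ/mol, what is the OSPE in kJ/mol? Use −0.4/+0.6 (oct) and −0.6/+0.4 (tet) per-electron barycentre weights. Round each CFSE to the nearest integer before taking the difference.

Ni is in group 10, so Ni²⁺ is d⁸ (10 − 2 = 8).
Octahedral (high-spin): t₂g⁶ eg², CFSE = 6(−0.4) + 2(+0.6) = -1.2Δ_oct = -1.2 × 141 = -169 kJ/mol.
In a tetrahedral site the filling is e⁴ t₂⁴: CFSE(tet) = -0.8Δₜ = -0.8 × (4/9)(141) = -50 kJ/mol.
Subtracting, OSPE = -169 − (-50) = -119 kJ/mol.

-119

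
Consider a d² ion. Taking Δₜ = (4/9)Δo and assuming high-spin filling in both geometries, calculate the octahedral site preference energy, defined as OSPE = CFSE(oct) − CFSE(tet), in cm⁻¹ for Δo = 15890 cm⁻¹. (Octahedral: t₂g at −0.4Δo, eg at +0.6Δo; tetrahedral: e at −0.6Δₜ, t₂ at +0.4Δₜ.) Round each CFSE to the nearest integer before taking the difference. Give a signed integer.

-4237

Octahedral high-spin t2g^2 e_g^0: CFSE = -0.8 × 15890 = -12712 cm⁻¹.
Tetrahedral e^2 t2^0 gives -1.2Δₜ = -1.2 × (4/9) × 15890 = -8475 cm⁻¹.
Subtracting, OSPE = -12712 − (-8475) = -4237 cm⁻¹.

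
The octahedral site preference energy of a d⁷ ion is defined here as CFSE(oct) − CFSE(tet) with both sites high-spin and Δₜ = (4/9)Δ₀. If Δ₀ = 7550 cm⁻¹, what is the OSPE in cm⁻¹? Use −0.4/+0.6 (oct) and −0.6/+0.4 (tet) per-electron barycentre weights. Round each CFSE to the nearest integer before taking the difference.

Octahedral high-spin t₂g⁵ eg²: CFSE = -0.8 × 7550 = -6040 cm⁻¹.
In a tetrahedral site the filling is e⁴ t₂³: CFSE(tet) = -1.2Δₜ = -1.2 × (4/9)(7550) = -4027 cm⁻¹.
OSPE = CFSE(oct) − CFSE(tet) = -6040 − (-4027) = -2013 cm⁻¹.

-2013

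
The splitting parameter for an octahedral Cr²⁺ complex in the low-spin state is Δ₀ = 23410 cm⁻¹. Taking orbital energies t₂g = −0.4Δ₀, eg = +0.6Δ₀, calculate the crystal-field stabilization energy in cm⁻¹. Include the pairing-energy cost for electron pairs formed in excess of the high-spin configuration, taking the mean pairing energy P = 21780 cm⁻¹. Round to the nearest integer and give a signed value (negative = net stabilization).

Group 6 minus oxidation state +2 gives a d⁴ configuration for Cr²⁺.
The d⁴ electrons fill as t₂g⁴ eg⁰.
CFSE(orbital) = 4×(-0.4Δ₀) + 0×(0.6Δ₀) = -1.6Δ₀; with Δ₀ = 23410 cm⁻¹ that is -37456 cm⁻¹.
High-spin d⁴ would be t₂g³ eg¹ with 0 pairs; low-spin has 1, so 1 excess pair costs +1P = +21780 cm⁻¹.
Combining: -37456 + 21780 = -15676 cm⁻¹.

-15676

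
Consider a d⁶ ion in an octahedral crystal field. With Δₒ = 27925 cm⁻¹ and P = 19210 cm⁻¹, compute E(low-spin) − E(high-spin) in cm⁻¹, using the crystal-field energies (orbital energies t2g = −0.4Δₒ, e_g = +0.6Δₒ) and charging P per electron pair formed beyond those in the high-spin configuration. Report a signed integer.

High-spin: t2g^4 e_g^2, CFSE = -0.4Δₒ = -11170 cm⁻¹.
For low-spin the configuration is t2g^6 e_g^0: orbital energy -2.4 × 27925 = -67020 cm⁻¹, and 2 additional pairs relative to high-spin add 38420 cm⁻¹, giving -28600 cm⁻¹.
E(LS) − E(HS) = -28600 − (-11170) = -17430 cm⁻¹.

-17430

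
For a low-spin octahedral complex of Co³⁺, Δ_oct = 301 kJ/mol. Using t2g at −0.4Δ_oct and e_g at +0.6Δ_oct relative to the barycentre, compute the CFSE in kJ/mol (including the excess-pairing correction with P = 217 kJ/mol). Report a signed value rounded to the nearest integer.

-288

Co³⁺: group 9, so d-count = 9 − 3 = 6.
Electron filling gives t2g^6 e_g^0.
CFSE(orbital) = 6×(-0.4Δ_oct) + 0×(0.6Δ_oct) = -2.4Δ_oct; with Δ_oct = 301 kJ/mol that is -722 kJ/mol.
Relative to high-spin t2g^4 e_g^2 (1 paired), the low-spin configuration has 2 additional pairs, contributing +2 × 217 = +434 kJ/mol.
Overall CFSE = -722 + 434 = -288 kJ/mol.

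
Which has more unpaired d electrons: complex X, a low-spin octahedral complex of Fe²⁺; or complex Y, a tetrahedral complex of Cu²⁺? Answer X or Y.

Y

X: Fe²⁺: group 8, so d-count = 8 − 2 = 6; t₂g⁶ eg⁰ → 0 unpaired.
Y: Cu is in group 11, so Cu²⁺ is d⁹ (11 − 2 = 9); With tetrahedral geometry the complex is necessarily high-spin; e⁴ t₂⁵ → 1 unpaired.
So Y has more unpaired electrons.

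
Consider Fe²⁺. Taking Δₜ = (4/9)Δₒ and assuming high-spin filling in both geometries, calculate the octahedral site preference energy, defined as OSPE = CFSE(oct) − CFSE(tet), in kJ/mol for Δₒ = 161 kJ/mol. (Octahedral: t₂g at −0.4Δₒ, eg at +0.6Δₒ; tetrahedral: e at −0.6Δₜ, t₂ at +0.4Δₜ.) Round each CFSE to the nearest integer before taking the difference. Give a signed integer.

Fe is in group 8, so Fe²⁺ is d⁶ (8 − 2 = 6).
Octahedral high-spin t2g^4 e_g^2: CFSE = -0.4 × 161 = -64 kJ/mol.
Tetrahedral: e^3 t2^3, CFSE = 3(−0.6) + 3(+0.4) = -0.6Δₜ = -0.6 × (4/9) × 161 = -43 kJ/mol.
OSPE = CFSE(oct) − CFSE(tet) = -64 − (-43) = -21 kJ/mol.

-21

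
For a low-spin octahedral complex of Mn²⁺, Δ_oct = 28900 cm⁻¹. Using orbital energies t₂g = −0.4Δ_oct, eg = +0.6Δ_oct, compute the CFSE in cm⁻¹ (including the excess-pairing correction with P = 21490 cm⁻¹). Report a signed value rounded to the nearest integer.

-14820

Mn²⁺: group 7, so d-count = 7 − 2 = 5.
Electron filling gives t₂g⁵ eg⁰.
The orbital stabilization is -2.0Δ_oct = -2.0 × 28900 = -57800 cm⁻¹.
Relative to high-spin t₂g³ eg² (0 paired), the low-spin configuration has 2 additional pairs, contributing +2 × 21490 = +42980 cm⁻¹.
Net CFSE = -57800 + 42980 = -14820 cm⁻¹.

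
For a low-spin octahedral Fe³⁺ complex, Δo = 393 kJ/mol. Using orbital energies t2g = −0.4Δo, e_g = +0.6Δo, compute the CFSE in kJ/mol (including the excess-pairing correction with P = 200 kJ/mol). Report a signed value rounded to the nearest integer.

-386

Fe sits in group 8; removing 3 electrons leaves Fe³⁺ with 8 − 3 = 5 d electrons.
Electron filling gives t2g^5 e_g^0.
CFSE(orbital) = 5×(-0.4Δo) + 0×(0.6Δo) = -2.0Δo; with Δo = 393 kJ/mol that is -786 kJ/mol.
Relative to high-spin t2g^3 e_g^2 (0 paired), the low-spin configuration has 2 additional pairs, contributing +2 × 200 = +400 kJ/mol.
Net CFSE = -786 + 400 = -386 kJ/mol.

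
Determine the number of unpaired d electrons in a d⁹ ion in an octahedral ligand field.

1

Configuration: t₂g⁶ eg³, giving 1 unpaired electron.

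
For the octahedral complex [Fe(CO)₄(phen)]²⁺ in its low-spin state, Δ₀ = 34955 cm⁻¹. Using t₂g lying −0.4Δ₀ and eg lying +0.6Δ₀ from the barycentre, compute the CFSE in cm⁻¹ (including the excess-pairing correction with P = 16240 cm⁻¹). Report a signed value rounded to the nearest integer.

-51412

Ligand charges: 4×(+0) from CO and 1×(+0) from phen sum to +0; with overall charge +2, Fe is +2.
Fe sits in group 8; removing 2 electrons leaves Fe²⁺ with 8 − 2 = 6 d electrons.
Configuration: t₂g⁶ eg⁰.
Orbital CFSE = 6(-0.4) + 0(0.6) = -2.4Δ₀ = -2.4 × 34955 = -83892 cm⁻¹.
High-spin d⁶ would be t₂g⁴ eg² with 1 pair; low-spin has 3, so 2 excess pairs cost +2P = +32480 cm⁻¹.
Combining: -83892 + 32480 = -51412 cm⁻¹.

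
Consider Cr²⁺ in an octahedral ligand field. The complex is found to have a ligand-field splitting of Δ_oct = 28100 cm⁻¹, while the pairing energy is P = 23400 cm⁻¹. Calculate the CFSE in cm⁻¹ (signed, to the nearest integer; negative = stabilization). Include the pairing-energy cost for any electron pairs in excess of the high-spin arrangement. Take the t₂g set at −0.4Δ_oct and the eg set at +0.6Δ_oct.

Cr is in group 6, so Cr²⁺ is d⁴ (6 − 2 = 4).
Δ_oct > P, so pairing is preferred: the ground state is low-spin.
Filling d⁴ accordingly: t₂g⁴ eg⁰.
Orbital CFSE = -1.6Δ_oct = -1.6 × 28100 = -44960 cm⁻¹.
Excess pairs vs high-spin: 1 − 0 = 1; pairing cost = +23400 cm⁻¹.
Net CFSE = -44960 + 23400 = -21560 cm⁻¹.

-21560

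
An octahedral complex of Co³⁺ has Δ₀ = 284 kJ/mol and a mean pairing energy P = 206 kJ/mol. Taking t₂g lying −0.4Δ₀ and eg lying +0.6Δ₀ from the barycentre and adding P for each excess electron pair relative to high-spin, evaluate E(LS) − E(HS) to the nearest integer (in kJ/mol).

Co³⁺: group 9, so d-count = 9 − 3 = 6.
High-spin: t₂g⁴ eg², CFSE = -0.4Δ₀ = -114 kJ/mol.
Low-spin: t₂g⁶ eg⁰, orbital CFSE = -2.4Δ₀ = -682 kJ/mol; plus 2 excess pairs × P = +412 kJ/mol; total -270 kJ/mol.
The difference is -270 − (-114) = -156 kJ/mol, so low-spin lies lower.

-156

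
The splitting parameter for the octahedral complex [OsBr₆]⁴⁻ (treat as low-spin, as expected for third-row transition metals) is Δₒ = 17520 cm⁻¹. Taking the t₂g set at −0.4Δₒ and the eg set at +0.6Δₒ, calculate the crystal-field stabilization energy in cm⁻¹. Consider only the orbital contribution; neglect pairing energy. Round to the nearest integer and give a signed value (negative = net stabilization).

Each Br⁻ contributes -1; 6 × (-1) = -6. With overall charge -4, Os is in the +2 oxidation state.
Group 8 minus oxidation state +2 gives a d⁶ configuration for Os²⁺.
The d⁶ electrons fill as t₂g⁶ eg⁰.
Orbital CFSE = 6(-0.4) + 0(0.6) = -2.4Δₒ = -2.4 × 17520 = -42048 cm⁻¹.

-42048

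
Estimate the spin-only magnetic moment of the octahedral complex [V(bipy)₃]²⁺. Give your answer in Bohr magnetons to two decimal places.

bipy is neutral, so the +2 overall charge sits on V: oxidation state +2.
V²⁺: group 5, so d-count = 5 − 2 = 3.
Configuration: t₂g³ eg⁰ → 3 unpaired electrons.
μ(spin-only) = √[3(3+2)] = √15 ≈ 3.87 Bohr magnetons.

3.87 Bohr magnetons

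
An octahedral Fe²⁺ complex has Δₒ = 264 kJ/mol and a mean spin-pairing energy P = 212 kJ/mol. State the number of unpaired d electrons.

0

Fe is in group 8, so Fe²⁺ is d⁶ (8 − 2 = 6).
Δₒ > P, so pairing is preferred: the ground state is low-spin.
Filling d⁶ accordingly: t₂g⁶ eg⁰.
Unpaired electrons: 0.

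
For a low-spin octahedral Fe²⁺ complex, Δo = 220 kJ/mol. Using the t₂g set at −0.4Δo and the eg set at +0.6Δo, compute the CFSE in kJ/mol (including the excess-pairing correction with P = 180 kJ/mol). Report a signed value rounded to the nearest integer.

-168

Fe²⁺: group 8, so d-count = 8 − 2 = 6.
The d⁶ electrons fill as t₂g⁶ eg⁰.
CFSE(orbital) = 6×(-0.4Δo) + 0×(0.6Δo) = -2.4Δo; with Δo = 220 kJ/mol that is -528 kJ/mol.
Relative to high-spin t₂g⁴ eg² (1 paired), the low-spin configuration has 2 additional pairs, contributing +2 × 180 = +360 kJ/mol.
Net CFSE = -528 + 360 = -168 kJ/mol.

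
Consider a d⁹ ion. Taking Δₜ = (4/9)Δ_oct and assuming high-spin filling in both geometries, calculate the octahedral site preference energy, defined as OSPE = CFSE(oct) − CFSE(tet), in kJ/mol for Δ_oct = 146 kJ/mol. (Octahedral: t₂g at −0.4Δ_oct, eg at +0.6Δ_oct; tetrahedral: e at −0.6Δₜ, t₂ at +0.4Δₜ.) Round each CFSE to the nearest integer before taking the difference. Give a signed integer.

-62

Octahedral high-spin t2g^6 e_g^3: CFSE = -0.6 × 146 = -88 kJ/mol.
In a tetrahedral site the filling is e^4 t2^5: CFSE(tet) = -0.4Δₜ = -0.4 × (4/9)(146) = -26 kJ/mol.
OSPE = CFSE(oct) − CFSE(tet) = -88 − (-26) = -62 kJ/mol.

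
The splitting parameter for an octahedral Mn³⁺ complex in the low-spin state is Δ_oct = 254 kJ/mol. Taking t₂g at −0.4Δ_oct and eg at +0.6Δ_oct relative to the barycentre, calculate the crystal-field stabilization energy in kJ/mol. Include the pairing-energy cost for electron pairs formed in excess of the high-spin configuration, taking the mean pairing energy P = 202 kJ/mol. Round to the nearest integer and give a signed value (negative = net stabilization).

-204

Group 7 minus oxidation state +3 gives a d⁴ configuration for Mn³⁺.
The d⁴ electrons fill as t₂g⁴ eg⁰.
The orbital stabilization is -1.6Δ_oct = -1.6 × 254 = -406 kJ/mol.
Relative to high-spin t₂g³ eg¹ (0 paired), the low-spin configuration has 1 additional pair, contributing +1 × 202 = +202 kJ/mol.
Overall CFSE = -406 + 202 = -204 kJ/mol.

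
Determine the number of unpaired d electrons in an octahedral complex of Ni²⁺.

2

Ni is in group 10, so Ni²⁺ is d⁸ (10 − 2 = 8).
Configuration: t₂g⁶ eg², giving 2 unpaired electrons.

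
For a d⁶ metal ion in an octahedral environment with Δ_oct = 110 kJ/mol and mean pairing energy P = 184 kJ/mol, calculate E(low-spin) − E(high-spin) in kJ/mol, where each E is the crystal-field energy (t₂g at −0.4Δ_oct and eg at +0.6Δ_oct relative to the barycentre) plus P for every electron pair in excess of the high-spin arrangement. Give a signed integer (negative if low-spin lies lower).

148

High-spin d⁶ fills as t₂g⁴ eg² with CFSE 4(−0.4) + 2(+0.6) = -0.4Δ_oct = -44 kJ/mol.
Low-spin t₂g⁶ eg⁰ gives -2.4Δ_oct = -264 kJ/mol, but forming 2 extra pairs costs 2P = 368 kJ/mol, so E(LS) = -264 + 368 = 104 kJ/mol.
The difference is 104 − (-44) = 148 kJ/mol, so high-spin lies lower.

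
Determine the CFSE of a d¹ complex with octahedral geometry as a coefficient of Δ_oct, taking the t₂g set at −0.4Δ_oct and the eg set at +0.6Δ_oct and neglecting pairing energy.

Configuration: t₂g¹ eg⁰.
CFSE = 1(-0.4Δ_oct) + 0(0.6Δ_oct) = -0.4Δ_oct + 0.0Δ_oct = -0.4Δ_oct.

-0.4 Δ_oct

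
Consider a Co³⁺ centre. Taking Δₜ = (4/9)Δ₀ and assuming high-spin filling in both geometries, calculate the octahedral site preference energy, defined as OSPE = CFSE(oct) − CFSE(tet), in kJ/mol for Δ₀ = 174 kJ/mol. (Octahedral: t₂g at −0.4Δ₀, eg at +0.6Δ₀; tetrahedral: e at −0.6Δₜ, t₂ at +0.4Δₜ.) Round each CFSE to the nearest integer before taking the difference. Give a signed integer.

-24

Co sits in group 9; removing 3 electrons leaves Co³⁺ with 9 − 3 = 6 d electrons.
Octahedral (high-spin): t2g^4 e_g^2, CFSE = 4(−0.4) + 2(+0.6) = -0.4Δ₀ = -0.4 × 174 = -70 kJ/mol.
In a tetrahedral site the filling is e^3 t2^3: CFSE(tet) = -0.6Δₜ = -0.6 × (4/9)(174) = -46 kJ/mol.
OSPE = -70 − (-46) = -24 kJ/mol.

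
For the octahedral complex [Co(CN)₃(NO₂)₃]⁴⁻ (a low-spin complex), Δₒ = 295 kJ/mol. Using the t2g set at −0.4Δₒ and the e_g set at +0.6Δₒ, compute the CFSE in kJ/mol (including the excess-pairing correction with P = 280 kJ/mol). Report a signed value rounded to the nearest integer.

Ligand charges: 3×(-1) from CN⁻ and 3×(-1) from NO₂⁻ sum to -6; with overall charge -4, Co is +2.
Group 9 minus oxidation state +2 gives a d⁷ configuration for Co²⁺.
The d⁷ electrons fill as t2g^6 e_g^1.
The orbital stabilization is -1.8Δₒ = -1.8 × 295 = -531 kJ/mol.
High-spin d⁷ would be t2g^5 e_g^2 with 2 pairs; low-spin has 3, so 1 excess pair costs +1P = +280 kJ/mol.
Combining: -531 + 280 = -251 kJ/mol.

-251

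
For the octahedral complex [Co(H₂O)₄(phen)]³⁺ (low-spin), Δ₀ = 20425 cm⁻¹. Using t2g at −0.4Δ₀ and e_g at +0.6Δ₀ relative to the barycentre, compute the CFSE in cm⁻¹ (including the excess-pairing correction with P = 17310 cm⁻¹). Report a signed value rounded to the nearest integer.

-14400

Ligand charges: 4×(+0) from H₂O and 1×(+0) from phen sum to +0; with overall charge +3, Co is +3.
Co sits in group 9; removing 3 electrons leaves Co³⁺ with 9 − 3 = 6 d electrons.
The d⁶ electrons fill as t2g^6 e_g^0.
Orbital CFSE = 6(-0.4) + 0(0.6) = -2.4Δ₀ = -2.4 × 20425 = -49020 cm⁻¹.
High-spin d⁶ would be t2g^4 e_g^2 with 1 pair; low-spin has 3, so 2 excess pairs cost +2P = +34620 cm⁻¹.
Net CFSE = -49020 + 34620 = -14400 cm⁻¹.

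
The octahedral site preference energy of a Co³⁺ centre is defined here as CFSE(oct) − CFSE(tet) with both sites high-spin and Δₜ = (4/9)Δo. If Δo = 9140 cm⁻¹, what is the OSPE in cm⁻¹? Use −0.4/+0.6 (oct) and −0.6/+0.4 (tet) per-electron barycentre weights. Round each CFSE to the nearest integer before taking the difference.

Co is in group 9, so Co³⁺ is d⁶ (9 − 3 = 6).
Octahedral (high-spin): t₂g⁴ eg², CFSE = 4(−0.4) + 2(+0.6) = -0.4Δo = -0.4 × 9140 = -3656 cm⁻¹.
Tetrahedral: e³ t₂³, CFSE = 3(−0.6) + 3(+0.4) = -0.6Δₜ = -0.6 × (4/9) × 9140 = -2437 cm⁻¹.
OSPE = -3656 − (-2437) = -1219 cm⁻¹.

-1219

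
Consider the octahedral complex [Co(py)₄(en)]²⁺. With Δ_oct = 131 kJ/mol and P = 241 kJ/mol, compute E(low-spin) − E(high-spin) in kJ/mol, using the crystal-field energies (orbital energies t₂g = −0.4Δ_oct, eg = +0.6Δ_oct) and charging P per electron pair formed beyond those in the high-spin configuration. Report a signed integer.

110

Ligand charges: 4×(+0) from py and 1×(+0) from en sum to +0; with overall charge +2, Co is +2.
Co²⁺: group 9, so d-count = 9 − 2 = 7.
High-spin: t₂g⁵ eg², CFSE = -0.8Δ_oct = -105 kJ/mol.
Low-spin: t₂g⁶ eg¹, orbital CFSE = -1.8Δ_oct = -236 kJ/mol; plus 1 excess pair × P = +241 kJ/mol; total 5 kJ/mol.
The difference is 5 − (-105) = 110 kJ/mol, so high-spin lies lower.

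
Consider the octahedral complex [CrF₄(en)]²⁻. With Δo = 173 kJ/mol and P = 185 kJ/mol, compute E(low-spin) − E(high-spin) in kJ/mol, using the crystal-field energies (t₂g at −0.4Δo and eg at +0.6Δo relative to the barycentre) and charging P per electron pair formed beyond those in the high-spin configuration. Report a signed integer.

12

Ligand charges: 4×(-1) from F⁻ and 1×(+0) from en sum to -4; with overall charge -2, Cr is +2.
Group 6 minus oxidation state +2 gives a d⁴ configuration for Cr²⁺.
High-spin: t₂g³ eg¹, CFSE = -0.6Δo = -104 kJ/mol.
Low-spin: t₂g⁴ eg⁰, orbital CFSE = -1.6Δo = -277 kJ/mol; plus 1 excess pair × P = +185 kJ/mol; total -92 kJ/mol.
E(LS) − E(HS) = -92 − (-104) = 12 kJ/mol.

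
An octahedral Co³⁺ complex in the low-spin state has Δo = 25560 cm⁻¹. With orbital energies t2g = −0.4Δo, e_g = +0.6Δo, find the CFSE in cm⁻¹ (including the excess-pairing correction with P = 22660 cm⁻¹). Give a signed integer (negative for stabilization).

Co³⁺: group 9, so d-count = 9 − 3 = 6.
Electron filling gives t2g^6 e_g^0.
Orbital CFSE = 6(-0.4) + 0(0.6) = -2.4Δo = -2.4 × 25560 = -61344 cm⁻¹.
Relative to high-spin t2g^4 e_g^2 (1 paired), the low-spin configuration has 2 additional pairs, contributing +2 × 22660 = +45320 cm⁻¹.
Net CFSE = -61344 + 45320 = -16024 cm⁻¹.

-16024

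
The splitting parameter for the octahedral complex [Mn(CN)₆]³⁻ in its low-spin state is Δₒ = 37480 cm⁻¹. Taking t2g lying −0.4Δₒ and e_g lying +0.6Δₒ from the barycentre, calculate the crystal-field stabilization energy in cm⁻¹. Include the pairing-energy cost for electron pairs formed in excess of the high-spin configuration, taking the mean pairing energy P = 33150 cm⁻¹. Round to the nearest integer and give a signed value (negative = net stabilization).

Each CN⁻ contributes -1; 6 × (-1) = -6. With overall charge -3, Mn is in the +3 oxidation state.
Mn³⁺: group 7, so d-count = 7 − 3 = 4.
The d⁴ electrons fill as t2g^4 e_g^0.
CFSE(orbital) = 4×(-0.4Δₒ) + 0×(0.6Δₒ) = -1.6Δₒ; with Δₒ = 37480 cm⁻¹ that is -59968 cm⁻¹.
Relative to high-spin t2g^3 e_g^1 (0 paired), the low-spin configuration has 1 additional pair, contributing +1 × 33150 = +33150 cm⁻¹.
Net CFSE = -59968 + 33150 = -26818 cm⁻¹.

-26818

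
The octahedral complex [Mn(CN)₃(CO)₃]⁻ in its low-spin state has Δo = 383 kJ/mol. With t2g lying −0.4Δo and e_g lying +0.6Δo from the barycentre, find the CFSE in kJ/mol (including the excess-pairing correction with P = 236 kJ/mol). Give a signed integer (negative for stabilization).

-294

Ligand charges: 3×(-1) from CN⁻ and 3×(+0) from CO sum to -3; with overall charge -1, Mn is +2.
Mn is in group 7, so Mn²⁺ is d⁵ (7 − 2 = 5).
The d⁵ electrons fill as t2g^5 e_g^0.
The orbital stabilization is -2.0Δo = -2.0 × 383 = -766 kJ/mol.
Pairing penalty: 2 pairs vs 0 in the high-spin reference → 2 extra × P = 472 kJ/mol.
Net CFSE = -766 + 472 = -294 kJ/mol.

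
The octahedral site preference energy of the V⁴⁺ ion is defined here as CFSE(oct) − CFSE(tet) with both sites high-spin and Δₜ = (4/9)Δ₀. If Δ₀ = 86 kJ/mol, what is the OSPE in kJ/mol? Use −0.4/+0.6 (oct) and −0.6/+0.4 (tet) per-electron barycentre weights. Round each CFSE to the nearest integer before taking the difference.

-11

Group 5 minus oxidation state +4 gives a d¹ configuration for V⁴⁺.
Octahedral high-spin t2g^1 e_g^0: CFSE = -0.4 × 86 = -34 kJ/mol.
In a tetrahedral site the filling is e^1 t2^0: CFSE(tet) = -0.6Δₜ = -0.6 × (4/9)(86) = -23 kJ/mol.
OSPE = CFSE(oct) − CFSE(tet) = -34 − (-23) = -11 kJ/mol.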